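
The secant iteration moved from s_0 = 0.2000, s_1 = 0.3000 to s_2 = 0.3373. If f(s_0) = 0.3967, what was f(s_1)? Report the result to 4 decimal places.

0.1078

The secant line through (0.2000, 0.3967) and (0.3000, f(s_1)) crosses zero at s_2 = 0.3373.
So (0.2000, 0.3967), (0.3000, f(s_1)), (0.3373, 0) are collinear:
f(s_1) = 0.3967 · (0.3000 − 0.3373) / (0.2000 − 0.3373) = 0.3967 · (-0.037300)/(-0.137300) = 0.107771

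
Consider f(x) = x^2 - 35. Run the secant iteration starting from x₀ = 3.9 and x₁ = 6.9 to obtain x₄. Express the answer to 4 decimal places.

f(3.9) = -19.790000, f(6.9) = 12.610000
x₂ = 6.900000 − 12.610000·(6.900000 − 3.900000) / (12.610000 − (-19.790000)) = 6.900000 − (37.830000)/(32.400000) = 5.732407
f(5.732407) = -2.139505
x₃ = 5.732407 − (-2.139505)·(5.732407 − 6.900000) / (-2.139505 − 12.610000) = 5.732407 − (2.498071)/(-14.749505) = 5.901774
f(5.901774) = -0.169066
x₄ = 5.901774 − (-0.169066)·(5.901774 − 5.732407) / (-0.169066 − (-2.139505)) = 5.901774 − (-0.028634)/(1.970439) = 5.916306

5.9163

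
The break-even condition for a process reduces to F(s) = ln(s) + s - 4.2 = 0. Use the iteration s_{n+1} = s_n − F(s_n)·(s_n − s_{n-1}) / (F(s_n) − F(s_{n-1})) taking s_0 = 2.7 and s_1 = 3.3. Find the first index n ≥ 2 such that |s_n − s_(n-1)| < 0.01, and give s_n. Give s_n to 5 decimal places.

n = 3, s_n = 3.07625

F(2.7) = -0.5067482, F(3.3) = 0.2939225
s_2 = 3.3000000 − 0.2939225·(0.6000000)/(0.8006707) = 3.0797428;  |Δ| = 0.2202572
F(3.0797428) = 0.0045889
s_3 = 3.0797428 − 0.0045889·(-0.2202572)/(-0.2893336) = 3.0762495;  |Δ| = 0.0034933
|s_3 − s_2| = 0.0034933 < 0.01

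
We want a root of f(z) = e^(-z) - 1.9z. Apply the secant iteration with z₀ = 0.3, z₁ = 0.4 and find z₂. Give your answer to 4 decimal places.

0.3656

f(0.3) = 0.170818, f(0.4) = -0.089680
z₂ = 0.400000 − (-0.089680)·(0.400000 − 0.300000) / (-0.089680 − 0.170818) = 0.400000 − (-0.008968)/(-0.260498) = 0.365574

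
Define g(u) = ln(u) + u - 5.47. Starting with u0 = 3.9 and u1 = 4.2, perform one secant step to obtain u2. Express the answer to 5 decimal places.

4.06762

g(3.9) = -0.2090234, g(4.2) = 0.1650845
u2 = 4.2000000 − 0.1650845·(4.2000000 − 3.9000000) / (0.1650845 − (-0.2090234)) = 4.2000000 − (0.0495254)/(0.3741080) = 4.0676175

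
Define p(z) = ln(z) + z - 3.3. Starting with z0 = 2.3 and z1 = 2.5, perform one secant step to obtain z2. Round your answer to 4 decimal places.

p(2.3) = -0.167091, p(2.5) = 0.116291
z2 = 2.500000 − 0.116291·(2.500000 − 2.300000) / (0.116291 − (-0.167091)) = 2.500000 − (0.023258)/(0.283382) = 2.417926

2.4179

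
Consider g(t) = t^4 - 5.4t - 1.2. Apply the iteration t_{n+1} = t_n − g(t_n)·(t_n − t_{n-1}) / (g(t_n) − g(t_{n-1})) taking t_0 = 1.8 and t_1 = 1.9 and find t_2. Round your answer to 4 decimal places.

g(1.8) = -0.422400, g(1.9) = 1.572100
t_2 = 1.900000 − 1.572100·(1.900000 − 1.800000) / (1.572100 − (-0.422400)) = 1.900000 − (0.157210)/(1.994500) = 1.821178

1.8212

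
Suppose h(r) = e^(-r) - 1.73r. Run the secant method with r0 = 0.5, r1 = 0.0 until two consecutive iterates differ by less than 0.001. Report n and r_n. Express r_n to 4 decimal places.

h(0.5) = -0.258469, h(0.0) = 1.000000
r2 = 0.000000 − 1.000000·(-0.500000)/(1.258469) = 0.397308;  |Δ| = 0.397308
h(0.397308) = -0.015216
r3 = 0.397308 − (-0.015216)·(0.397308)/(-1.015216) = 0.391353;  |Δ| = 0.005955
h(0.391353) = -0.000900
r4 = 0.391353 − (-0.000900)·(-0.005955)/(0.014316) = 0.390979;  |Δ| = 0.000374
|r4 − r3| = 0.000374 < 0.001

n = 4, r_n = 0.3910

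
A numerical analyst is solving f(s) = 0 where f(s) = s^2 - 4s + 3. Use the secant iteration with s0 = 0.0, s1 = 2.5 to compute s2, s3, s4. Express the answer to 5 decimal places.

f(0.0) = 3.0000000, f(2.5) = -0.7500000
s2 = 2.5000000 − (-0.7500000)·(2.5000000 − 0.0000000) / (-0.7500000 − 3.0000000) = 2.5000000 − (-1.8750000)/(-3.7500000) = 2.0000000
f(2.0000000) = -1.0000000
s3 = 2.0000000 − (-1.0000000)·(2.0000000 − 2.5000000) / (-1.0000000 − (-0.7500000)) = 2.0000000 − (0.5000000)/(-0.2500000) = 4.0000000
f(4.0000000) = 3.0000000
s4 = 4.0000000 − 3.0000000·(4.0000000 − 2.0000000) / (3.0000000 − (-1.0000000)) = 4.0000000 − (6.0000000)/(4.0000000) = 2.5000000

2.00000, 4.00000, 2.50000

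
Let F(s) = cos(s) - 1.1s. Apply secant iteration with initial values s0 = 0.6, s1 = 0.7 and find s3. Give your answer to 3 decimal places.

F(0.6) = 0.16534, F(0.7) = -0.00516
s2 = 0.70000 − (-0.00516)·(0.70000 − 0.60000) / (-0.00516 − 0.16534) = 0.70000 − (-0.00052)/(-0.17049) = 0.69697
F(0.69697) = 0.00012
s3 = 0.69697 − 0.00012·(0.69697 − 0.70000) / (0.00012 − (-0.00516)) = 0.69697 − (0.00000)/(0.00527) = 0.69704

0.697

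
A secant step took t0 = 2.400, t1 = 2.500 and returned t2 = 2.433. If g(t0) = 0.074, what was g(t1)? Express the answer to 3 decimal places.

The secant line through (2.400, 0.074) and (2.500, g(t1)) crosses zero at t2 = 2.433.
So (2.400, 0.074), (2.500, g(t1)), (2.433, 0) are collinear:
g(t1) = 0.074 · (2.500 − 2.433) / (2.400 − 2.433) = 0.074 · (0.06700)/(-0.03300) = -0.15024

-0.150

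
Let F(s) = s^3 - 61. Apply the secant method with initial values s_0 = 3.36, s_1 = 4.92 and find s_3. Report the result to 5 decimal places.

F(3.36) = -23.0669440, F(4.92) = 58.0954880
s_2 = 4.9200000 − 58.0954880·(4.9200000 − 3.3600000) / (58.0954880 − (-23.0669440)) = 4.9200000 − (90.6289613)/(81.1624320) = 3.8033632
F(3.8033632) = -5.9821788
s_3 = 3.8033632 − (-5.9821788)·(3.8033632 − 4.9200000) / (-5.9821788 − 58.0954880) = 3.8033632 − (6.6799212)/(-64.0776668) = 3.9076104

3.90761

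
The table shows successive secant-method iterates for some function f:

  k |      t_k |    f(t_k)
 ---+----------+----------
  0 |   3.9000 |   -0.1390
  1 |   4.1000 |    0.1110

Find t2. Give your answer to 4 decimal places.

4.0112

t2 = 4.1000 − 0.1110·(4.1000 − 3.9000) / (0.1110 − (-0.1390))
   = 4.1000 − (0.022200)/(0.250000) = 4.011200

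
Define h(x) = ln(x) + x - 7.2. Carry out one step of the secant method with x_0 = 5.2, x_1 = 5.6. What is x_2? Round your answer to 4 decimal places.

5.4964

h(5.2) = -0.351341, h(5.6) = 0.122767
x_2 = 5.600000 − 0.122767·(5.600000 − 5.200000) / (0.122767 − (-0.351341)) = 5.600000 − (0.049107)/(0.474108) = 5.496423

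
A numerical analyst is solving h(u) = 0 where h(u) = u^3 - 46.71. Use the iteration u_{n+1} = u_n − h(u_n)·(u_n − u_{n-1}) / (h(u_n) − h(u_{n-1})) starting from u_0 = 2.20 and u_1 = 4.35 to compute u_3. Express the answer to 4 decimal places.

h(2.20) = -36.062000, h(4.35) = 35.602875
u_2 = 4.350000 − 35.602875·(4.350000 − 2.200000) / (35.602875 − (-36.062000)) = 4.350000 − (76.546181)/(71.664875) = 3.281887
h(3.281887) = -11.361508
u_3 = 3.281887 − (-11.361508)·(3.281887 − 4.350000) / (-11.361508 − 35.602875) = 3.281887 − (12.135374)/(-46.964383) = 3.540282

3.5403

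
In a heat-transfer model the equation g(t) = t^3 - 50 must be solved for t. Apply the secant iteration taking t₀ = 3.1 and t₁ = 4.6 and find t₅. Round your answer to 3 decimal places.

3.684

g(3.1) = -20.20900, g(4.6) = 47.33600
t₂ = 4.60000 − 47.33600·(4.60000 − 3.10000) / (47.33600 − (-20.20900)) = 4.60000 − (71.00400)/(67.54500) = 3.54879
g(3.54879) = -5.30687
t₃ = 3.54879 − (-5.30687)·(3.54879 − 4.60000) / (-5.30687 − 47.33600) = 3.54879 − (5.57863)/(-52.64287) = 3.65476
g(3.65476) = -1.18234
t₄ = 3.65476 − (-1.18234)·(3.65476 − 3.54879) / (-1.18234 − (-5.30687)) = 3.65476 − (-0.12529)/(4.12453) = 3.68514
g(3.68514) = 0.04510
t₅ = 3.68514 − 0.04510·(3.68514 − 3.65476) / (0.04510 − (-1.18234)) = 3.68514 − (0.00137)/(1.22744) = 3.68402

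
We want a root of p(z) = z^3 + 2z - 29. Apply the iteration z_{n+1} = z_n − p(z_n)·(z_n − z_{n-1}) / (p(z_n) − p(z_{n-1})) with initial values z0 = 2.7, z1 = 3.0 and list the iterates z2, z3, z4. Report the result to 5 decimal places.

p(2.7) = -3.9170000, p(3.0) = 4.0000000
z2 = 3.0000000 − 4.0000000·(3.0000000 − 2.7000000) / (4.0000000 − (-3.9170000)) = 3.0000000 − (1.2000000)/(7.9170000) = 2.8484274
p(2.8484274) = -0.1923185
z3 = 2.8484274 − (-0.1923185)·(2.8484274 − 3.0000000) / (-0.1923185 − 4.0000000) = 2.8484274 − (0.0291502)/(-4.1923185) = 2.8553807
p(2.8553807) = -0.0087523
z4 = 2.8553807 − (-0.0087523)·(2.8553807 − 2.8484274) / (-0.0087523 − (-0.1923185)) = 2.8553807 − (-0.0000609)/(0.1835662) = 2.8557122

2.84843, 2.85538, 2.85571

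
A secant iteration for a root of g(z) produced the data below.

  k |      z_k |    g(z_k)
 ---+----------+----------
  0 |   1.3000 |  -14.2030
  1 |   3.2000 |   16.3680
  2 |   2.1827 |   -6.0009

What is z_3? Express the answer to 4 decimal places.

z_3 = 2.1827 − (-6.0009)·(2.1827 − 3.2000) / (-6.0009 − 16.3680)
   = 2.1827 − (6.104716)/(-22.368900) = 2.455611

2.4556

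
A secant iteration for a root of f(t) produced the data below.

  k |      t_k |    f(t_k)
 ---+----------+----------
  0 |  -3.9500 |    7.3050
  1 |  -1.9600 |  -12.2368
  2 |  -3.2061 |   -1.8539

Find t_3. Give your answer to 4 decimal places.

-3.4286

t_3 = -3.2061 − (-1.8539)·(-3.2061 − (-1.9600)) / (-1.8539 − (-12.2368))
   = -3.2061 − (2.310145)/(10.382900) = -3.428595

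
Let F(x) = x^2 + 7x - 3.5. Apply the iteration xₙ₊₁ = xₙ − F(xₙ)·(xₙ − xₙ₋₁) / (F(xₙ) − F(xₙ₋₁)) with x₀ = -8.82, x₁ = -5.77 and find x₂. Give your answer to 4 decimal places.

-7.1662

F(-8.82) = 12.552400, F(-5.77) = -10.597100
x₂ = -5.770000 − (-10.597100)·(-5.770000 − (-8.820000)) / (-10.597100 − 12.552400) = -5.770000 − (-32.321155)/(-23.149500) = -7.166192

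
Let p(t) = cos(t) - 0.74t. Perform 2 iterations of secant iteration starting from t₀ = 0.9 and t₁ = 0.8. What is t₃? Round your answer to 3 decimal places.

0.871

p(0.9) = -0.04439, p(0.8) = 0.10471
t₂ = 0.80000 − 0.10471·(0.80000 − 0.90000) / (0.10471 − (-0.04439)) = 0.80000 − (-0.01047)/(0.14910) = 0.87023
p(0.87023) = 0.00068
t₃ = 0.87023 − 0.00068·(0.87023 − 0.80000) / (0.00068 − 0.10471) = 0.87023 − (0.00005)/(-0.10402) = 0.87069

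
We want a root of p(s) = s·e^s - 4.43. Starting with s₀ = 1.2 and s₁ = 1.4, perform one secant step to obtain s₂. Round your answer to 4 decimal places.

1.2527

p(1.2) = -0.445860, p(1.4) = 1.247280
s₂ = 1.400000 − 1.247280·(1.400000 − 1.200000) / (1.247280 − (-0.445860)) = 1.400000 − (0.249456)/(1.693140) = 1.252667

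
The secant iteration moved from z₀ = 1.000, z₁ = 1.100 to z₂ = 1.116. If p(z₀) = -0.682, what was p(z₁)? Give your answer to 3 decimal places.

-0.094

The secant line through (1.000, -0.682) and (1.100, p(z₁)) crosses zero at z₂ = 1.116.
So (1.000, -0.682), (1.100, p(z₁)), (1.116, 0) are collinear:
p(z₁) = -0.682 · (1.100 − 1.116) / (1.000 − 1.116) = -0.682 · (-0.01600)/(-0.11600) = -0.09407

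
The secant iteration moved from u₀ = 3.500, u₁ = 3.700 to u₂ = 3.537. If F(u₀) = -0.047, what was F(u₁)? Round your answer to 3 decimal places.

The secant line through (3.500, -0.047) and (3.700, F(u₁)) crosses zero at u₂ = 3.537.
So (3.500, -0.047), (3.700, F(u₁)), (3.537, 0) are collinear:
F(u₁) = -0.047 · (3.700 − 3.537) / (3.500 − 3.537) = -0.047 · (0.16300)/(-0.03700) = 0.20705

0.207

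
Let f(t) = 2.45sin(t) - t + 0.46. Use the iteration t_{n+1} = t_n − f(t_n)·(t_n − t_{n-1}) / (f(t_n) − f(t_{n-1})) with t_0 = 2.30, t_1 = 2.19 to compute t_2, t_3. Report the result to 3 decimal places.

2.295, 2.295

f(2.30) = -0.01302, f(2.19) = 0.26514
t_2 = 2.19000 − 0.26514·(2.19000 − 2.30000) / (0.26514 − (-0.01302)) = 2.19000 − (-0.02916)/(0.27816) = 2.29485
f(2.29485) = 0.00051
t_3 = 2.29485 − 0.00051·(2.29485 − 2.19000) / (0.00051 − 0.26514) = 2.29485 − (0.00005)/(-0.26463) = 2.29505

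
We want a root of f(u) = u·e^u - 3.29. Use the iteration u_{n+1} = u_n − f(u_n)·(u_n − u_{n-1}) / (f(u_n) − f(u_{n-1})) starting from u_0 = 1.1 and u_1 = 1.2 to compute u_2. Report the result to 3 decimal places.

1.098

f(1.1) = 0.01458, f(1.2) = 0.69414
u_2 = 1.20000 − 0.69414·(1.20000 − 1.10000) / (0.69414 − 0.01458) = 1.20000 − (0.06941)/(0.67956) = 1.09785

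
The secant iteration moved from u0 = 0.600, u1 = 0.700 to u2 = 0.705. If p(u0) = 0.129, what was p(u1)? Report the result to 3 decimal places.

0.006

The secant line through (0.600, 0.129) and (0.700, p(u1)) crosses zero at u2 = 0.705.
So (0.600, 0.129), (0.700, p(u1)), (0.705, 0) are collinear:
p(u1) = 0.129 · (0.700 − 0.705) / (0.600 − 0.705) = 0.129 · (-0.00500)/(-0.10500) = 0.00614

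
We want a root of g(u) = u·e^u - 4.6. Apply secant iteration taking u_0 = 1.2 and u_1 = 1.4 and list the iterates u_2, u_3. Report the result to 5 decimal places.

1.27275, 1.27898

g(1.2) = -0.6158597, g(1.4) = 1.0772800
u_2 = 1.4000000 − 1.0772800·(1.4000000 − 1.2000000) / (1.0772800 − (-0.6158597)) = 1.4000000 − (0.2154560)/(1.6931396) = 1.2727477
g(1.2727477) = -0.0554636
u_3 = 1.2727477 − (-0.0554636)·(1.2727477 − 1.4000000) / (-0.0554636 − 1.0772800) = 1.2727477 − (0.0070579)/(-1.1327435) = 1.2789784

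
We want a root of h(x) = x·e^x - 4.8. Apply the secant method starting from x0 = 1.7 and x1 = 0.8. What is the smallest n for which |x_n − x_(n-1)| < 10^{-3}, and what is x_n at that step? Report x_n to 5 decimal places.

h(1.7) = 4.5057106, h(0.8) = -3.0195673
x2 = 0.8000000 − (-3.0195673)·(-0.9000000)/(-7.5252778) = 1.1611309;  |Δ| = 0.3611309
h(1.1611309) = -1.0918786
x3 = 1.1611309 − (-1.0918786)·(0.3611309)/(1.9276887) = 1.3656822;  |Δ| = 0.2045513
h(1.3656822) = 0.5512824
x4 = 1.3656822 − 0.5512824·(0.2045513)/(1.6431610) = 1.2970550;  |Δ| = 0.0686272
h(1.2970550) = -0.0547159
x5 = 1.2970550 − (-0.0547159)·(-0.0686272)/(-0.6059984) = 1.3032514;  |Δ| = 0.0061964
h(1.3032514) = -0.0024106
x6 = 1.3032514 − (-0.0024106)·(0.0061964)/(0.0523053) = 1.3035370;  |Δ| = 0.0002856
|x6 − x5| = 0.0002856 < 10^{-3}

n = 6, x_n = 1.30354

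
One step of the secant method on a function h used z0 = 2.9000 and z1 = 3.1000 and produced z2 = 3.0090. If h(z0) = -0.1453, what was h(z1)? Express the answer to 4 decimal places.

0.1213

The secant line through (2.9000, -0.1453) and (3.1000, h(z1)) crosses zero at z2 = 3.0090.
So (2.9000, -0.1453), (3.1000, h(z1)), (3.0090, 0) are collinear:
h(z1) = -0.1453 · (3.1000 − 3.0090) / (2.9000 − 3.0090) = -0.1453 · (0.091000)/(-0.109000) = 0.121306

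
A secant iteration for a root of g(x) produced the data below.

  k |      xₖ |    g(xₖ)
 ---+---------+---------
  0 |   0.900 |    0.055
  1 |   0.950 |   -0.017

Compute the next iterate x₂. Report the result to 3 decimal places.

x₂ = 0.950 − (-0.017)·(0.950 − 0.900) / (-0.017 − 0.055)
   = 0.950 − (-0.00085)/(-0.07200) = 0.93819

0.938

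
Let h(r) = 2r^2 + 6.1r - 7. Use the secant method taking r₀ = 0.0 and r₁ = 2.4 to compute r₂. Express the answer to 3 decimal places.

h(0.0) = -7.00000, h(2.4) = 19.16000
r₂ = 2.40000 − 19.16000·(2.40000 − 0.00000) / (19.16000 − (-7.00000)) = 2.40000 − (45.98400)/(26.16000) = 0.64220

0.642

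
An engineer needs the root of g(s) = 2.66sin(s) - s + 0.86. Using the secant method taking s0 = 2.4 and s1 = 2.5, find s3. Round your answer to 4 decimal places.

2.4846

g(2.4) = 0.256732, g(2.5) = -0.048064
s2 = 2.500000 − (-0.048064)·(2.500000 − 2.400000) / (-0.048064 − 0.256732) = 2.500000 − (-0.004806)/(-0.304796) = 2.484231
g(2.484231) = 0.001111
s3 = 2.484231 − 0.001111·(2.484231 − 2.500000) / (0.001111 − (-0.048064)) = 2.484231 − (-0.000018)/(0.049175) = 2.484587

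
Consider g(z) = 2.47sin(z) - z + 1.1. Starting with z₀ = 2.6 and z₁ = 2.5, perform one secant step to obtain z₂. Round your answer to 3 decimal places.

2.526

g(2.6) = -0.22671, g(2.5) = 0.07823
z₂ = 2.50000 − 0.07823·(2.50000 − 2.60000) / (0.07823 − (-0.22671)) = 2.50000 − (-0.00782)/(0.30494) = 2.52565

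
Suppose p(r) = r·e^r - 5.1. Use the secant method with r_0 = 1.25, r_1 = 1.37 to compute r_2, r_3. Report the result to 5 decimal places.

p(1.25) = -0.7370713, p(1.37) = 0.2914305
r_2 = 1.3700000 − 0.2914305·(1.3700000 − 1.2500000) / (0.2914305 − (-0.7370713)) = 1.3700000 − (0.0349717)/(1.0285018) = 1.3359975
p(1.3359975) = -0.0181485
r_3 = 1.3359975 − (-0.0181485)·(1.3359975 − 1.3700000) / (-0.0181485 − 0.2914305) = 1.3359975 − (0.0006171)/(-0.3095790) = 1.3379908

1.33600, 1.33799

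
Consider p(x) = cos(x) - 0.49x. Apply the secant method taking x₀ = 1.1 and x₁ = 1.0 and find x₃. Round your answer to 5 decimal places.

1.03750

p(1.1) = -0.0854039, p(1.0) = 0.0503023
x₂ = 1.0000000 − 0.0503023·(1.0000000 − 1.1000000) / (0.0503023 − (-0.0854039)) = 1.0000000 − (-0.0050302)/(0.1357062) = 1.0370671
p(1.0370671) = 0.0005846
x₃ = 1.0370671 − 0.0005846·(1.0370671 − 1.0000000) / (0.0005846 − 0.0503023) = 1.0370671 − (0.0000217)/(-0.0497177) = 1.0375029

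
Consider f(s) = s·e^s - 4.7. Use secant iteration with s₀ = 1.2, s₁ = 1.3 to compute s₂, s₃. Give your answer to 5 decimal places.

1.29108, 1.29164

f(1.2) = -0.7158597, f(1.3) = 0.0700857
s₂ = 1.3000000 − 0.0700857·(1.3000000 − 1.2000000) / (0.0700857 − (-0.7158597)) = 1.3000000 − (0.0070086)/(0.7859454) = 1.2910826
f(1.2910826) = -0.0046919
s₃ = 1.2910826 − (-0.0046919)·(1.2910826 − 1.3000000) / (-0.0046919 − 0.0700857) = 1.2910826 − (0.0000418)/(-0.0747775) = 1.2916421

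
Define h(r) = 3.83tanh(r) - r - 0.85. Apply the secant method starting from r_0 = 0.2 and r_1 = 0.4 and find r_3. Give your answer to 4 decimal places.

h(0.2) = -0.294053, h(0.4) = 0.205205
r_2 = 0.400000 − 0.205205·(0.400000 − 0.200000) / (0.205205 − (-0.294053)) = 0.400000 − (0.041041)/(0.499257) = 0.317796
h(0.317796) = 0.009978
r_3 = 0.317796 − 0.009978·(0.317796 − 0.400000) / (0.009978 − 0.205205) = 0.317796 − (-0.000820)/(-0.195227) = 0.313595

0.3136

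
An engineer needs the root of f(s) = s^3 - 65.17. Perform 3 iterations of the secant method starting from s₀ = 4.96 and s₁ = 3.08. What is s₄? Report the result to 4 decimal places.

4.0208

f(4.96) = 56.853936, f(3.08) = -35.951888
s₂ = 3.080000 − (-35.951888)·(3.080000 − 4.960000) / (-35.951888 − 56.853936) = 3.080000 − (67.589549)/(-92.805824) = 3.808290
f(3.808290) = -9.938095
s₃ = 3.808290 − (-9.938095)·(3.808290 − 3.080000) / (-9.938095 − (-35.951888)) = 3.808290 − (-7.237815)/(26.013793) = 4.086520
f(4.086520) = 3.073429
s₄ = 4.086520 − 3.073429·(4.086520 − 3.808290) / (3.073429 − (-9.938095)) = 4.086520 − (0.855120)/(13.011524) = 4.020800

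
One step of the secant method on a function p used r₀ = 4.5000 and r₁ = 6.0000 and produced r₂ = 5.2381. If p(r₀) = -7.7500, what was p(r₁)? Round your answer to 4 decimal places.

7.9999

The secant line through (4.5000, -7.7500) and (6.0000, p(r₁)) crosses zero at r₂ = 5.2381.
So (4.5000, -7.7500), (6.0000, p(r₁)), (5.2381, 0) are collinear:
p(r₁) = -7.7500 · (6.0000 − 5.2381) / (4.5000 − 5.2381) = -7.7500 · (0.761900)/(-0.738100) = 7.999898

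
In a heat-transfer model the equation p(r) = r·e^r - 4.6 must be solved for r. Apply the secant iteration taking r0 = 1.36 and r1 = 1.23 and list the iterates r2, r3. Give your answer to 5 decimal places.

1.27671, 1.27965

p(1.36) = 0.6988229, p(1.23) = -0.3918877
r2 = 1.2300000 − (-0.3918877)·(1.2300000 − 1.3600000) / (-0.3918877 − 0.6988229) = 1.2300000 − (0.0509454)/(-1.0907106) = 1.2767084
p(1.2767084) = -0.0232292
r3 = 1.2767084 − (-0.0232292)·(1.2767084 − 1.2300000) / (-0.0232292 − (-0.3918877)) = 1.2767084 − (-0.0010850)/(0.3686585) = 1.2796515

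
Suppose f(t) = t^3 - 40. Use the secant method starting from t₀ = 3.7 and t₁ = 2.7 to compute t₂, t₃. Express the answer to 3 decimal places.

f(3.7) = 10.65300, f(2.7) = -20.31700
t₂ = 2.70000 − (-20.31700)·(2.70000 − 3.70000) / (-20.31700 − 10.65300) = 2.70000 − (20.31700)/(-30.97000) = 3.35602
f(3.35602) = -2.20152
t₃ = 3.35602 − (-2.20152)·(3.35602 − 2.70000) / (-2.20152 − (-20.31700)) = 3.35602 − (-1.44424)/(18.11548) = 3.43575

3.356, 3.436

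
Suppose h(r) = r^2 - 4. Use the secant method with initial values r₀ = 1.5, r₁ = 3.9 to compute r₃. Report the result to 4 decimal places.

1.9416

h(1.5) = -1.750000, h(3.9) = 11.210000
r₂ = 3.900000 − 11.210000·(3.900000 − 1.500000) / (11.210000 − (-1.750000)) = 3.900000 − (26.904000)/(12.960000) = 1.824074
h(1.824074) = -0.672754
r₃ = 1.824074 − (-0.672754)·(1.824074 − 3.900000) / (-0.672754 − 11.210000) = 1.824074 − (1.396587)/(-11.882754) = 1.941605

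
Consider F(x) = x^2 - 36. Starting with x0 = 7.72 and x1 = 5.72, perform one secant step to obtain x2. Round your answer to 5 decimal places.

5.96417

F(7.72) = 23.5984000, F(5.72) = -3.2816000
x2 = 5.7200000 − (-3.2816000)·(5.7200000 − 7.7200000) / (-3.2816000 − 23.5984000) = 5.7200000 − (6.5632000)/(-26.8800000) = 5.9641667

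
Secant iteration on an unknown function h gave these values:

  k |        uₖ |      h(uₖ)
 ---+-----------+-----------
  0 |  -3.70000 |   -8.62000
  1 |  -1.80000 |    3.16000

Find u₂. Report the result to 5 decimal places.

u₂ = -1.80000 − 3.16000·(-1.80000 − (-3.70000)) / (3.16000 − (-8.62000))
   = -1.80000 − (6.0040000)/(11.7800000) = -2.3096774

-2.30968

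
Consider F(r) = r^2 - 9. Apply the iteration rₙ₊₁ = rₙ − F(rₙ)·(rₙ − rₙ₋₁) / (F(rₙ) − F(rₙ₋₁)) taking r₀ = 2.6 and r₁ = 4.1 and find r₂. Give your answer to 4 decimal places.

2.9343

F(2.6) = -2.240000, F(4.1) = 7.810000
r₂ = 4.100000 − 7.810000·(4.100000 − 2.600000) / (7.810000 − (-2.240000)) = 4.100000 − (11.715000)/(10.050000) = 2.934328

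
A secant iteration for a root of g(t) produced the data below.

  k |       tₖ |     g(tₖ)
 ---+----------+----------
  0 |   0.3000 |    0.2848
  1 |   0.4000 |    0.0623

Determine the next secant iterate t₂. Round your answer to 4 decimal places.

0.4280

t₂ = 0.4000 − 0.0623·(0.4000 − 0.3000) / (0.0623 − 0.2848)
   = 0.4000 − (0.006230)/(-0.222500) = 0.428000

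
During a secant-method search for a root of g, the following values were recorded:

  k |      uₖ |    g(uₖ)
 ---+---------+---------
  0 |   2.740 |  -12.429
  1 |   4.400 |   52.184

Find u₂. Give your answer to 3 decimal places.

u₂ = 4.400 − 52.184·(4.400 − 2.740) / (52.184 − (-12.429))
   = 4.400 − (86.62544)/(64.61300) = 3.05932

3.059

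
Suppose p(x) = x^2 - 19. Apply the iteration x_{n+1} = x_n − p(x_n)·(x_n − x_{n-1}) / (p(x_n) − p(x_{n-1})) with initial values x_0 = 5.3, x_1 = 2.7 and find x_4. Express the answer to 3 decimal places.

4.358

p(5.3) = 9.09000, p(2.7) = -11.71000
x_2 = 2.70000 − (-11.71000)·(2.70000 − 5.30000) / (-11.71000 − 9.09000) = 2.70000 − (30.44600)/(-20.80000) = 4.16375
p(4.16375) = -1.66319
x_3 = 4.16375 − (-1.66319)·(4.16375 − 2.70000) / (-1.66319 − (-11.71000)) = 4.16375 − (-2.43449)/(10.04681) = 4.40606
p(4.40606) = 0.41340
x_4 = 4.40606 − 0.41340·(4.40606 − 4.16375) / (0.41340 − (-1.66319)) = 4.40606 − (0.10017)/(2.07659) = 4.35782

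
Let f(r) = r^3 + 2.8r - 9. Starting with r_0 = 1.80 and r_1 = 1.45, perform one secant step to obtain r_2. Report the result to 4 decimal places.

f(1.80) = 1.872000, f(1.45) = -1.891375
r_2 = 1.450000 − (-1.891375)·(1.450000 − 1.800000) / (-1.891375 − 1.872000) = 1.450000 − (0.661981)/(-3.763375) = 1.625901

1.6259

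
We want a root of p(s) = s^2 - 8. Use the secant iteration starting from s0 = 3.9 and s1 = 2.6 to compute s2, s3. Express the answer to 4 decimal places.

p(3.9) = 7.210000, p(2.6) = -1.240000
s2 = 2.600000 − (-1.240000)·(2.600000 − 3.900000) / (-1.240000 − 7.210000) = 2.600000 − (1.612000)/(-8.450000) = 2.790769
p(2.790769) = -0.211607
s3 = 2.790769 − (-0.211607)·(2.790769 − 2.600000) / (-0.211607 − (-1.240000)) = 2.790769 − (-0.040368)/(1.028393) = 2.830023

2.7908, 2.8300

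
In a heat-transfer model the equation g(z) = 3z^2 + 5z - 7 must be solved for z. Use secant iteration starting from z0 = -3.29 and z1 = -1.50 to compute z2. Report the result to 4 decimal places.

-2.3271

g(-3.29) = 9.022300, g(-1.50) = -7.750000
z2 = -1.500000 − (-7.750000)·(-1.500000 − (-3.290000)) / (-7.750000 − 9.022300) = -1.500000 − (-13.872500)/(-16.772300) = -2.327108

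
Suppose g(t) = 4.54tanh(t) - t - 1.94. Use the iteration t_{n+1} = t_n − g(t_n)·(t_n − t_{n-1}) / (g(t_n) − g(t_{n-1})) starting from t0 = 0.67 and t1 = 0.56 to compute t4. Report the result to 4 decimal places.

g(0.67) = 0.045809, g(0.56) = -0.193782
t2 = 0.560000 − (-0.193782)·(0.560000 − 0.670000) / (-0.193782 − 0.045809) = 0.560000 − (0.021316)/(-0.239591) = 0.648969
g(0.648969) = 0.003259
t3 = 0.648969 − 0.003259·(0.648969 − 0.560000) / (0.003259 − (-0.193782)) = 0.648969 − (0.000290)/(0.197041) = 0.647497
g(0.647497) = 0.000224
t4 = 0.647497 − 0.000224·(0.647497 − 0.648969) / (0.000224 − 0.003259) = 0.647497 − (0.000000)/(-0.003035) = 0.647388

0.6474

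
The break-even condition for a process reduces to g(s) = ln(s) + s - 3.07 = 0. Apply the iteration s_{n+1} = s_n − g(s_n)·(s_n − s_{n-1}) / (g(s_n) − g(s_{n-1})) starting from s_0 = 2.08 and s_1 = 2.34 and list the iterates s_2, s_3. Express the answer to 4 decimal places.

g(2.08) = -0.257632, g(2.34) = 0.120151
s_2 = 2.340000 − 0.120151·(2.340000 − 2.080000) / (0.120151 − (-0.257632)) = 2.340000 − (0.031239)/(0.377783) = 2.257309
g(2.257309) = 0.001482
s_3 = 2.257309 − 0.001482·(2.257309 − 2.340000) / (0.001482 − 0.120151) = 2.257309 − (-0.000123)/(-0.118668) = 2.256276

2.2573, 2.2563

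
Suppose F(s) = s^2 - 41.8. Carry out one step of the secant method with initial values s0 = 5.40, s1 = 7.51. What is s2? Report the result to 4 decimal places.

F(5.40) = -12.640000, F(7.51) = 14.600100
s2 = 7.510000 − 14.600100·(7.510000 − 5.400000) / (14.600100 − (-12.640000)) = 7.510000 − (30.806211)/(27.240100) = 6.379086

6.3791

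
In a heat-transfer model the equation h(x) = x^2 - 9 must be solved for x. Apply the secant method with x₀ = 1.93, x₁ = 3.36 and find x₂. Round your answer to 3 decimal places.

2.927

h(1.93) = -5.27510, h(3.36) = 2.28960
x₂ = 3.36000 − 2.28960·(3.36000 − 1.93000) / (2.28960 − (-5.27510)) = 3.36000 − (3.27413)/(7.56470) = 2.92718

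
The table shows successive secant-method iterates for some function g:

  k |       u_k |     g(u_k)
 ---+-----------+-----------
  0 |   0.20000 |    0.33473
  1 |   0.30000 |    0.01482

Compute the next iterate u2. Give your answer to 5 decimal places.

u2 = 0.30000 − 0.01482·(0.30000 − 0.20000) / (0.01482 − 0.33473)
   = 0.30000 − (0.0014820)/(-0.3199100) = 0.3046326

0.30463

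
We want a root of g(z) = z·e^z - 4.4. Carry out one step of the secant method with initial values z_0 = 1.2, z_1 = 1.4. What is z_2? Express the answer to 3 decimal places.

1.249

g(1.2) = -0.41586, g(1.4) = 1.27728
z_2 = 1.40000 − 1.27728·(1.40000 − 1.20000) / (1.27728 − (-0.41586)) = 1.40000 − (0.25546)/(1.69314) = 1.24912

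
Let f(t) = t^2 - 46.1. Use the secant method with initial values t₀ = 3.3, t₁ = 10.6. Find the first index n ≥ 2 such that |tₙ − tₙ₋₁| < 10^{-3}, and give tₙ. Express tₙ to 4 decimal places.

n = 6, tₙ = 6.7897

f(3.3) = -35.210000, f(10.6) = 66.260000
t₂ = 10.600000 − 66.260000·(7.300000)/(101.470000) = 5.833094;  |Δ| = 4.766906
f(5.833094) = -12.075020
t₃ = 5.833094 − (-12.075020)·(-4.766906)/(-78.335020) = 6.567892;  |Δ| = 0.734799
f(6.567892) = -2.962788
t₄ = 6.567892 − (-2.962788)·(0.734799)/(9.112232) = 6.806808;  |Δ| = 0.238916
f(6.806808) = 0.232636
t₅ = 6.806808 − 0.232636·(0.238916)/(3.195424) = 6.789414;  |Δ| = 0.017394
f(6.789414) = -0.003853
t₆ = 6.789414 − (-0.003853)·(-0.017394)/(-0.236489) = 6.789698;  |Δ| = 0.000283
|t₆ − t₅| = 0.000283 < 10^{-3}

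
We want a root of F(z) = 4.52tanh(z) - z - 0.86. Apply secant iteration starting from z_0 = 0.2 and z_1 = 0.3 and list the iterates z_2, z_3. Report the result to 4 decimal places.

0.2517, 0.2509

F(0.2) = -0.167864, F(0.3) = 0.156733
z_2 = 0.300000 − 0.156733·(0.300000 − 0.200000) / (0.156733 − (-0.167864)) = 0.300000 − (0.015673)/(0.324597) = 0.251715
F(0.251715) = 0.002600
z_3 = 0.251715 − 0.002600·(0.251715 − 0.300000) / (0.002600 − 0.156733) = 0.251715 − (-0.000126)/(-0.154133) = 0.250900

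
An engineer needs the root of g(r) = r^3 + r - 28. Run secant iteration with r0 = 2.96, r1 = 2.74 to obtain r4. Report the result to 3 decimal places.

g(2.96) = 0.89434, g(2.74) = -4.68918
r2 = 2.74000 − (-4.68918)·(2.74000 − 2.96000) / (-4.68918 − 0.89434) = 2.74000 − (1.03162)/(-5.58351) = 2.92476
g(2.92476) = -0.05615
r3 = 2.92476 − (-0.05615)·(2.92476 − 2.74000) / (-0.05615 − (-4.68918)) = 2.92476 − (-0.01037)/(4.63302) = 2.92700
g(2.92700) = 0.00360
r4 = 2.92700 − 0.00360·(2.92700 − 2.92476) / (0.00360 − (-0.05615)) = 2.92700 − (0.00001)/(0.05975) = 2.92687

2.927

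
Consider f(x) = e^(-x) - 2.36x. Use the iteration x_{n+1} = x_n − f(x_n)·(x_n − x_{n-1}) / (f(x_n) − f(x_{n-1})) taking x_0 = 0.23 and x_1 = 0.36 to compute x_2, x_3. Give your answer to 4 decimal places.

f(0.23) = 0.251734, f(0.36) = -0.151924
x_2 = 0.360000 − (-0.151924)·(0.360000 − 0.230000) / (-0.151924 − 0.251734) = 0.360000 − (-0.019750)/(-0.403657) = 0.311072
f(0.311072) = -0.001469
x_3 = 0.311072 − (-0.001469)·(0.311072 − 0.360000) / (-0.001469 − (-0.151924)) = 0.311072 − (0.000072)/(0.150454) = 0.310594

0.3111, 0.3106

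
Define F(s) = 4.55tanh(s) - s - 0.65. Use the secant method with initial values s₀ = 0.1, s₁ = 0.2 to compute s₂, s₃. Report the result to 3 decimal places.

0.186, 0.186

F(0.1) = -0.29651, F(0.2) = 0.04806
s₂ = 0.20000 − 0.04806·(0.20000 − 0.10000) / (0.04806 − (-0.29651)) = 0.20000 − (0.00481)/(0.34457) = 0.18605
F(0.18605) = 0.00085
s₃ = 0.18605 − 0.00085·(0.18605 − 0.20000) / (0.00085 − 0.04806) = 0.18605 − (-0.00001)/(-0.04720) = 0.18580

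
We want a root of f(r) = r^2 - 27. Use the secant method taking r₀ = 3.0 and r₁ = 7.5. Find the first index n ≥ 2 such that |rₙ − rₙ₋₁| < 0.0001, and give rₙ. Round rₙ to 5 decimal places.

f(3.0) = -18.0000000, f(7.5) = 29.2500000
r₂ = 7.5000000 − 29.2500000·(4.5000000)/(47.2500000) = 4.7142857;  |Δ| = 2.7857143
f(4.7142857) = -4.7755102
r₃ = 4.7142857 − (-4.7755102)·(-2.7857143)/(-34.0255102) = 5.1052632;  |Δ| = 0.3909774
f(5.1052632) = -0.9362881
r₄ = 5.1052632 − (-0.9362881)·(0.3909774)/(3.8392221) = 5.2006126;  |Δ| = 0.0953494
f(5.2006126) = 0.0463710
r₅ = 5.2006126 − 0.0463710·(0.0953494)/(0.9826591) = 5.1961131;  |Δ| = 0.0044995
f(5.1961131) = -0.0004088
r₆ = 5.1961131 − (-0.0004088)·(-0.0044995)/(-0.0467797) = 5.1961524;  |Δ| = 0.0000393
|r₆ − r₅| = 0.0000393 < 0.0001

n = 6, rₙ = 5.19615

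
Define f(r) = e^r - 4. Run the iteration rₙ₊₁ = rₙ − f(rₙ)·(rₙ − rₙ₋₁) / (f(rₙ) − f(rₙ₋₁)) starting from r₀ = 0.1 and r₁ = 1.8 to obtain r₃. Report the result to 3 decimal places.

1.328

f(0.1) = -2.89483, f(1.8) = 2.04965
r₂ = 1.80000 − 2.04965·(1.80000 − 0.10000) / (2.04965 − (-2.89483)) = 1.80000 − (3.48440)/(4.94448) = 1.09529
f(1.09529) = -1.00994
r₃ = 1.09529 − (-1.00994)·(1.09529 − 1.80000) / (-1.00994 − 2.04965) = 1.09529 − (0.71171)/(-3.05958) = 1.32791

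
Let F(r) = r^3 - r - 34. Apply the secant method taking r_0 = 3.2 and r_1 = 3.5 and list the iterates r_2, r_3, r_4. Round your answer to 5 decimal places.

3.33558, 3.34215, 3.34247

F(3.2) = -4.4320000, F(3.5) = 5.3750000
r_2 = 3.5000000 − 5.3750000·(3.5000000 − 3.2000000) / (5.3750000 − (-4.4320000)) = 3.5000000 − (1.6125000)/(9.8070000) = 3.3355766
F(3.3355766) = -0.2237127
r_3 = 3.3355766 − (-0.2237127)·(3.3355766 − 3.5000000) / (-0.2237127 − 5.3750000) = 3.3355766 − (0.0367836)/(-5.5987127) = 3.3421466
F(3.3421466) = -0.0105553
r_4 = 3.3421466 − (-0.0105553)·(3.3421466 − 3.3355766) / (-0.0105553 − (-0.2237127)) = 3.3421466 − (-0.0000693)/(0.2131574) = 3.3424720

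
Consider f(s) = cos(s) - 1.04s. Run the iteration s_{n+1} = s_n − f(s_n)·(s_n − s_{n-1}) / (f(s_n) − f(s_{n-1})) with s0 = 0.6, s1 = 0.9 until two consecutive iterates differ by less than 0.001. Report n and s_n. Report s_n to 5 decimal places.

n = 4, s_n = 0.72177

f(0.6) = 0.2013356, f(0.9) = -0.3143900
s2 = 0.9000000 − (-0.3143900)·(0.3000000)/(-0.5157256) = 0.7171179;  |Δ| = 0.1828821
f(0.7171179) = 0.0079005
s3 = 0.7171179 − 0.0079005·(-0.1828821)/(0.3222905) = 0.7216009;  |Δ| = 0.0044831
f(0.7216009) = 0.0002842
s4 = 0.7216009 − 0.0002842·(0.0044831)/(-0.0076163) = 0.7217682;  |Δ| = 0.0001673
|s4 − s3| = 0.0001673 < 0.001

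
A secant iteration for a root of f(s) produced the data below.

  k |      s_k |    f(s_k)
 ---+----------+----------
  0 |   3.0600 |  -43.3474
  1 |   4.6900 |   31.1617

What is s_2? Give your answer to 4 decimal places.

4.0083

s_2 = 4.6900 − 31.1617·(4.6900 − 3.0600) / (31.1617 − (-43.3474))
   = 4.6900 − (50.793571)/(74.509100) = 4.008290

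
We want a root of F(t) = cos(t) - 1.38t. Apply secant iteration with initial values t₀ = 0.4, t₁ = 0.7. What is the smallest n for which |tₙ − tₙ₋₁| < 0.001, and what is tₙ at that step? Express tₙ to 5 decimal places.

n = 4, tₙ = 0.59863

F(0.4) = 0.3690610, F(0.7) = -0.2011578
t₂ = 0.7000000 − (-0.2011578)·(0.3000000)/(-0.5702188) = 0.5941681;  |Δ| = 0.1058319
F(0.5941681) = 0.0086625
t₃ = 0.5941681 − 0.0086625·(-0.1058319)/(0.2098203) = 0.5985374;  |Δ| = 0.0043693
F(0.5985374) = 0.0001789
t₄ = 0.5985374 − 0.0001789·(0.0043693)/(-0.0084836) = 0.5986296;  |Δ| = 0.0000922
|t₄ − t₃| = 0.0000922 < 0.001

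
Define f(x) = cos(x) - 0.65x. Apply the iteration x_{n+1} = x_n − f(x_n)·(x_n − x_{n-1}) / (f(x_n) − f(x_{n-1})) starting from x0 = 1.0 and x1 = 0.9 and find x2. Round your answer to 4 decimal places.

0.9250

f(1.0) = -0.109698, f(0.9) = 0.036610
x2 = 0.900000 − 0.036610·(0.900000 − 1.000000) / (0.036610 − (-0.109698)) = 0.900000 − (-0.003661)/(0.146308) = 0.925023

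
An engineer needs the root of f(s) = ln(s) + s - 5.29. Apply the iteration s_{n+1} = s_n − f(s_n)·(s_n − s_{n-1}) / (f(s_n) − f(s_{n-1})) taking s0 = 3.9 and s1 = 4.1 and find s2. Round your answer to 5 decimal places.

f(3.9) = -0.0290234, f(4.1) = 0.2209870
s2 = 4.1000000 − 0.2209870·(4.1000000 − 3.9000000) / (0.2209870 − (-0.0290234)) = 4.1000000 − (0.0441974)/(0.2500104) = 3.9232178

3.92322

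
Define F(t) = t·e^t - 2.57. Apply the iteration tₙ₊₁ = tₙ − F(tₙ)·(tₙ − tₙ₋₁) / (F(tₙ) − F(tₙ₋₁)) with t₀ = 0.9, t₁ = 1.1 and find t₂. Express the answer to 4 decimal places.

0.9653

F(0.9) = -0.356357, F(1.1) = 0.734583
t₂ = 1.100000 − 0.734583·(1.100000 − 0.900000) / (0.734583 − (-0.356357)) = 1.100000 − (0.146917)/(1.090940) = 0.965330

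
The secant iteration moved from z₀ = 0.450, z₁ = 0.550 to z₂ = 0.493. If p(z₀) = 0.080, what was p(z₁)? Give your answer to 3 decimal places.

-0.106

The secant line through (0.450, 0.080) and (0.550, p(z₁)) crosses zero at z₂ = 0.493.
So (0.450, 0.080), (0.550, p(z₁)), (0.493, 0) are collinear:
p(z₁) = 0.080 · (0.550 − 0.493) / (0.450 − 0.493) = 0.080 · (0.05700)/(-0.04300) = -0.10605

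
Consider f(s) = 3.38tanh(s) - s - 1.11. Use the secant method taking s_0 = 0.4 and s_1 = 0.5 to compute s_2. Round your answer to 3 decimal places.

f(0.4) = -0.22577, f(0.5) = -0.04804
s_2 = 0.50000 − (-0.04804)·(0.50000 − 0.40000) / (-0.04804 − (-0.22577)) = 0.50000 − (-0.00480)/(0.17773) = 0.52703

0.527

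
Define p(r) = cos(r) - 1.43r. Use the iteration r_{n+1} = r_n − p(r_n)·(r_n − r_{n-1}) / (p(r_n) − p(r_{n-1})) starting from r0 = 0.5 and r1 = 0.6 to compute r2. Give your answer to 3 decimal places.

0.583

p(0.5) = 0.16258, p(0.6) = -0.03266
r2 = 0.60000 − (-0.03266)·(0.60000 − 0.50000) / (-0.03266 − 0.16258) = 0.60000 − (-0.00327)/(-0.19525) = 0.58327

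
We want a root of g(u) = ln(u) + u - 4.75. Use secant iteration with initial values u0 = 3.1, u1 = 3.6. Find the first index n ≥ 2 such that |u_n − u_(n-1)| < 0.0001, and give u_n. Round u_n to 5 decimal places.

n = 4, u_n = 3.49785

g(3.1) = -0.5185979, g(3.6) = 0.1309338
u2 = 3.6000000 − 0.1309338·(0.5000000)/(0.6495317) = 3.4992090;  |Δ| = 0.1007910
g(3.4992090) = 0.0017460
u3 = 3.4992090 − 0.0017460·(-0.1007910)/(-0.1291878) = 3.4978468;  |Δ| = 0.0013622
g(3.4978468) = -0.0000056
u4 = 3.4978468 − (-0.0000056)·(-0.0013622)/(-0.0017516) = 3.4978512;  |Δ| = 0.0000043
|u4 − u3| = 0.0000043 < 0.0001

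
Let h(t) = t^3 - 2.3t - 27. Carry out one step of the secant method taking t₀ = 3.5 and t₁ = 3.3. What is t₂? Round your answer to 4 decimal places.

h(3.5) = 7.825000, h(3.3) = 1.347000
t₂ = 3.300000 − 1.347000·(3.300000 − 3.500000) / (1.347000 − 7.825000) = 3.300000 − (-0.269400)/(-6.478000) = 3.258413

3.2584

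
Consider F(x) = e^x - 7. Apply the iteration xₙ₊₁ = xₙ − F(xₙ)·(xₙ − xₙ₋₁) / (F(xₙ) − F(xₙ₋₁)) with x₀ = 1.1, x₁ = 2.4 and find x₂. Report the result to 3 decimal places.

F(1.1) = -3.99583, F(2.4) = 4.02318
x₂ = 2.40000 − 4.02318·(2.40000 − 1.10000) / (4.02318 − (-3.99583)) = 2.40000 − (5.23013)/(8.01901) = 1.74778

1.748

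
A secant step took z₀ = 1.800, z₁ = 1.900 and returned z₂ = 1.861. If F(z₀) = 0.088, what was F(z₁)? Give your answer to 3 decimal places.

-0.056

The secant line through (1.800, 0.088) and (1.900, F(z₁)) crosses zero at z₂ = 1.861.
So (1.800, 0.088), (1.900, F(z₁)), (1.861, 0) are collinear:
F(z₁) = 0.088 · (1.900 − 1.861) / (1.800 − 1.861) = 0.088 · (0.03900)/(-0.06100) = -0.05626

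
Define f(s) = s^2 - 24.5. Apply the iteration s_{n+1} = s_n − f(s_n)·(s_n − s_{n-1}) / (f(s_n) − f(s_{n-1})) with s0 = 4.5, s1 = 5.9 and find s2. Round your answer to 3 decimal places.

f(4.5) = -4.25000, f(5.9) = 10.31000
s2 = 5.90000 − 10.31000·(5.90000 − 4.50000) / (10.31000 − (-4.25000)) = 5.90000 − (14.43400)/(14.56000) = 4.90865

4.909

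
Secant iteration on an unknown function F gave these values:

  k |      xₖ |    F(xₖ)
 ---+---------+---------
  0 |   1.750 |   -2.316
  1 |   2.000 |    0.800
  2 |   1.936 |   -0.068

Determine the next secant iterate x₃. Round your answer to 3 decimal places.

x₃ = 1.936 − (-0.068)·(1.936 − 2.000) / (-0.068 − 0.800)
   = 1.936 − (0.00435)/(-0.86800) = 1.94101

1.941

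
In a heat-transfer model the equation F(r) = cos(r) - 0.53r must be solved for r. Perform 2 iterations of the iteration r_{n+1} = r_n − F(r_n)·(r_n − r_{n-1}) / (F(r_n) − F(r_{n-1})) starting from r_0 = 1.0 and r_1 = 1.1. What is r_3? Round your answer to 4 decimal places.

F(1.0) = 0.010302, F(1.1) = -0.129404
r_2 = 1.100000 − (-0.129404)·(1.100000 − 1.000000) / (-0.129404 − 0.010302) = 1.100000 − (-0.012940)/(-0.139706) = 1.007374
F(1.007374) = 0.000174
r_3 = 1.007374 − 0.000174·(1.007374 − 1.100000) / (0.000174 − (-0.129404)) = 1.007374 − (-0.000016)/(0.129578) = 1.007499

1.0075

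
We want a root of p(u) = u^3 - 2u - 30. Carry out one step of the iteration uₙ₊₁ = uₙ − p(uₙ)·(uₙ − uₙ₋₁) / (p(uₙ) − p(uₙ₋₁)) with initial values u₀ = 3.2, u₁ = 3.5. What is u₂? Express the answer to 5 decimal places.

p(3.2) = -3.6320000, p(3.5) = 5.8750000
u₂ = 3.5000000 − 5.8750000·(3.5000000 − 3.2000000) / (5.8750000 − (-3.6320000)) = 3.5000000 − (1.7625000)/(9.5070000) = 3.3146103

3.31461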